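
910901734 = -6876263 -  - 917777997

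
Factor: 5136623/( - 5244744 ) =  -2^( - 3) * 3^( - 1)*218531^( - 1)*5136623^1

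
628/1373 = 628/1373 = 0.46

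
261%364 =261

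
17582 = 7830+9752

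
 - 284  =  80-364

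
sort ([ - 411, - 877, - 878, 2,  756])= [ - 878,-877, - 411,2,756 ] 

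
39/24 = 1 + 5/8 = 1.62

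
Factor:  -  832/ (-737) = 2^6*11^( - 1 )*13^1*67^( - 1) 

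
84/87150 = 2/2075= 0.00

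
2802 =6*467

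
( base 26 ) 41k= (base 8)5276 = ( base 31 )2QM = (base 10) 2750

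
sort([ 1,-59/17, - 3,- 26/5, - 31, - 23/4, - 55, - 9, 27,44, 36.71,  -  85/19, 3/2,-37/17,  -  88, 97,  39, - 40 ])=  [-88, - 55, - 40, - 31, - 9, - 23/4, - 26/5,-85/19, - 59/17,-3,  -  37/17,1,3/2, 27,36.71, 39, 44, 97 ] 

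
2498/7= 2498/7 = 356.86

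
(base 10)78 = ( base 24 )36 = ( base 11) 71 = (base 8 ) 116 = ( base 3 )2220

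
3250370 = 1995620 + 1254750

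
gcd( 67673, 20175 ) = 1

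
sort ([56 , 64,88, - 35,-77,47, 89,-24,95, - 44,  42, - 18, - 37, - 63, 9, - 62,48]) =[ - 77, - 63 , - 62 , - 44,-37, - 35, - 24,  -  18, 9, 42,  47, 48 , 56, 64,88,89, 95] 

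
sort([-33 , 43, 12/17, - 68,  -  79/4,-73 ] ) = [ - 73, - 68, - 33, - 79/4, 12/17, 43 ] 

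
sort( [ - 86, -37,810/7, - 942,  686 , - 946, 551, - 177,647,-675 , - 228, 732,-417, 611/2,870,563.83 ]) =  [ - 946, - 942, - 675, - 417, - 228 ,  -  177, - 86,-37,810/7, 611/2, 551  ,  563.83,647,686  ,  732,870] 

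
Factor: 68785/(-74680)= - 13757/14936= - 2^(  -  3 )*1867^( - 1 )*13757^1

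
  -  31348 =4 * ( - 7837)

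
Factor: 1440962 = 2^1 * 720481^1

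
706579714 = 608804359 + 97775355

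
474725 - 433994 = 40731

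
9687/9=3229/3= 1076.33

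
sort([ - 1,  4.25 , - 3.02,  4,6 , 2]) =[ - 3.02, - 1, 2,4,4.25,6]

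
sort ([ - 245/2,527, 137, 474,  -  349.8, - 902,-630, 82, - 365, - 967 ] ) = [-967,-902 ,-630,  -  365, - 349.8, - 245/2, 82, 137, 474, 527 ]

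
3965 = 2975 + 990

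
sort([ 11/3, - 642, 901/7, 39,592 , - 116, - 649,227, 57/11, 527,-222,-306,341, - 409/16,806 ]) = [ - 649, - 642, - 306,  -  222 , - 116, - 409/16,11/3, 57/11, 39 , 901/7,227,341,  527,592,806]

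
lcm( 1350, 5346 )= 133650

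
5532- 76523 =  -70991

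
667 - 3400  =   - 2733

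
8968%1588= 1028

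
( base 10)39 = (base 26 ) 1D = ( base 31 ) 18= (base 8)47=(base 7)54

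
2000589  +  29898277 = 31898866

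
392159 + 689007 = 1081166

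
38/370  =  19/185 = 0.10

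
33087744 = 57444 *576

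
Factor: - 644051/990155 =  - 5^(  -  1 ) * 198031^( - 1) * 644051^1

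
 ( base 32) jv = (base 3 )212200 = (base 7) 1602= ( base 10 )639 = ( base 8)1177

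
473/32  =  14 + 25/32 =14.78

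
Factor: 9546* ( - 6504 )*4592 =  - 285104348928 = - 2^8*3^2* 7^1*37^1 *41^1*43^1*271^1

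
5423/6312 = 5423/6312=0.86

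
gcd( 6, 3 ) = 3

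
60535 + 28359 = 88894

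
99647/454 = 219 + 221/454 = 219.49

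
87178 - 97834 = -10656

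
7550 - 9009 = -1459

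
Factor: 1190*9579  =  2^1*3^1*5^1*7^1*17^1*31^1*103^1 = 11399010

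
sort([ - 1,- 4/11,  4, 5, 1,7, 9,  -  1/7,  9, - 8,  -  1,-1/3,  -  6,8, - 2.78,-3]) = [ - 8,  -  6, - 3, - 2.78, - 1, - 1, - 4/11, - 1/3, - 1/7,1,4, 5, 7,  8, 9, 9 ] 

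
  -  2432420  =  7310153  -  9742573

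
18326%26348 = 18326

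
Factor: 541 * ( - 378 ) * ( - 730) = 149283540 = 2^2*3^3*5^1 * 7^1*73^1*541^1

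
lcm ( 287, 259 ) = 10619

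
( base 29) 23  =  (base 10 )61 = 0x3d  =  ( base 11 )56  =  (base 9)67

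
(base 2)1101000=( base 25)44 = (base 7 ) 206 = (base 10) 104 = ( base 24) 48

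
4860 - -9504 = 14364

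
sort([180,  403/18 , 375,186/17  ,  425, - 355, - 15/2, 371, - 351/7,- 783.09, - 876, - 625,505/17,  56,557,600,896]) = [ - 876, - 783.09 , - 625, - 355, - 351/7,  -  15/2, 186/17,403/18, 505/17  ,  56,180,371,  375,  425, 557,600,  896]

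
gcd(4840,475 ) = 5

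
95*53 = 5035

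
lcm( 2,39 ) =78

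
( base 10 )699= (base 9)856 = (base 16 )2BB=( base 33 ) l6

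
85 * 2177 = 185045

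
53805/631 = 85 + 170/631 =85.27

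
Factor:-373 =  - 373^1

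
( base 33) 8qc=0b10010101101110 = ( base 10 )9582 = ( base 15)2c8c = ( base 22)JHC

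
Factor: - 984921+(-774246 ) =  - 1759167 = -3^2*71^1*2753^1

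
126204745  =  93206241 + 32998504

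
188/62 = 3 + 1/31 = 3.03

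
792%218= 138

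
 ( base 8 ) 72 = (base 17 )37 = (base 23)2C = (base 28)22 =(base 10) 58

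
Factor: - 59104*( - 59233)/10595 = 2^5*5^ ( - 1 ) * 13^(-1) * 163^( - 1) * 1847^1 * 59233^1 = 3500907232/10595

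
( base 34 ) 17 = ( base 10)41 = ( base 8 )51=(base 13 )32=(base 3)1112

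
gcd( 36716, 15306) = 2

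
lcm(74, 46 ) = 1702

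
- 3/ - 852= 1/284  =  0.00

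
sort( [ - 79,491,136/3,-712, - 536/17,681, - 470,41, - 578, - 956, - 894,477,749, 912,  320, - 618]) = [ - 956, - 894,  -  712, -618,- 578,-470, - 79 , - 536/17,41,136/3,320,477,491,681,749, 912 ] 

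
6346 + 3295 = 9641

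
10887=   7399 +3488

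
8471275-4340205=4131070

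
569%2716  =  569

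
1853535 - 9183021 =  -7329486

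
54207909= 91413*593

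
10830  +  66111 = 76941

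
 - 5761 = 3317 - 9078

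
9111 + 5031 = 14142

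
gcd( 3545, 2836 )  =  709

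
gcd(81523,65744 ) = 1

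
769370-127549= 641821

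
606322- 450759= 155563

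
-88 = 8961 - 9049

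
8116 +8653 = 16769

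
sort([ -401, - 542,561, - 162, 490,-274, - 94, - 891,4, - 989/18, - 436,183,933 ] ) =[-891, - 542, - 436, - 401,-274, - 162,-94, - 989/18, 4, 183, 490, 561, 933] 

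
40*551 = 22040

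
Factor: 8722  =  2^1*7^2*89^1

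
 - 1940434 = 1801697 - 3742131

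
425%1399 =425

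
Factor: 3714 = 2^1*3^1*619^1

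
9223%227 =143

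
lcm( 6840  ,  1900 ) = 34200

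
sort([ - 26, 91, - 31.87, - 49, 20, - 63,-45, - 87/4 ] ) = [ - 63, - 49, - 45, - 31.87, - 26, - 87/4  ,  20 , 91] 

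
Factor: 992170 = 2^1*5^1*47^1*2111^1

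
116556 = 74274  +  42282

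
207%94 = 19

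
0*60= 0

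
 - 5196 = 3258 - 8454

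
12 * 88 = 1056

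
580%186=22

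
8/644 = 2/161 = 0.01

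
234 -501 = -267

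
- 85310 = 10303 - 95613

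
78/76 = 1 + 1/38 = 1.03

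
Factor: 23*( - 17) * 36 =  - 14076 = - 2^2*3^2*17^1*23^1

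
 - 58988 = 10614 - 69602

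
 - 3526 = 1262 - 4788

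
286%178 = 108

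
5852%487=8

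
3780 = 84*45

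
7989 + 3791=11780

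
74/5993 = 74/5993 = 0.01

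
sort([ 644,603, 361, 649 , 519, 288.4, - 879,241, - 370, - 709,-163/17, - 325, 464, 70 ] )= [ - 879,-709, - 370 , - 325, - 163/17,  70, 241, 288.4, 361, 464, 519, 603, 644, 649]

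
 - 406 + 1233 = 827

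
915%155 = 140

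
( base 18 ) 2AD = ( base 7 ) 2311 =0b1101001001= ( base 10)841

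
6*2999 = 17994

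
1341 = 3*447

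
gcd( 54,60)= 6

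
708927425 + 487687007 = 1196614432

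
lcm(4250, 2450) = 208250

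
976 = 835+141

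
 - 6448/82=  - 79 + 15/41 = - 78.63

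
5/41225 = 1/8245= 0.00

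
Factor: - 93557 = -93557^1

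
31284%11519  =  8246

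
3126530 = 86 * 36355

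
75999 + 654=76653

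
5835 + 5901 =11736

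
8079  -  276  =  7803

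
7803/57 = 136 + 17/19 = 136.89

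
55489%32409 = 23080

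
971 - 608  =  363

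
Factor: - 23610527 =-373^1 * 63299^1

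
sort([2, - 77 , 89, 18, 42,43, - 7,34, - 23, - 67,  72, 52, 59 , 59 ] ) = [-77,-67  , - 23, - 7, 2,  18,34 , 42,43, 52, 59, 59,72, 89] 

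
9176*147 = 1348872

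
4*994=3976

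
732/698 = 1+17/349 = 1.05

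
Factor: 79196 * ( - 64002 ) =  - 2^3*3^1 *13^1 * 1523^1 * 10667^1 = -5068702392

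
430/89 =4+74/89  =  4.83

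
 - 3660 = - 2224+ - 1436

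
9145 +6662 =15807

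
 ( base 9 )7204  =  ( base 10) 5269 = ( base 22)AJB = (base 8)12225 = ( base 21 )bjj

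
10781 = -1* ( - 10781)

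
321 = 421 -100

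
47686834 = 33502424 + 14184410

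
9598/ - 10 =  - 4799/5 = -959.80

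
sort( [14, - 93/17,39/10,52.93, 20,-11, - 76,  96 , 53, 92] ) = [ - 76, - 11, - 93/17 , 39/10, 14,20, 52.93, 53,  92 , 96]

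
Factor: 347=347^1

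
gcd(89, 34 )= 1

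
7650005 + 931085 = 8581090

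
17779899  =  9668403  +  8111496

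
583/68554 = 583/68554  =  0.01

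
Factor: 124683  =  3^1 * 13^1*23^1*139^1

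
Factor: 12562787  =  12562787^1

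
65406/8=32703/4= 8175.75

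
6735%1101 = 129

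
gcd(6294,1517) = 1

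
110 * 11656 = 1282160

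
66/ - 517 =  - 6/47  =  -0.13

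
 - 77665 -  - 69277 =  - 8388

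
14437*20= 288740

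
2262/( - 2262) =- 1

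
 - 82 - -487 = 405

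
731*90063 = 65836053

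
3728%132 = 32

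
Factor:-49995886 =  - 2^1 * 24997943^1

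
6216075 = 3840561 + 2375514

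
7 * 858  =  6006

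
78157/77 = 1015 + 2/77 =1015.03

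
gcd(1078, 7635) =1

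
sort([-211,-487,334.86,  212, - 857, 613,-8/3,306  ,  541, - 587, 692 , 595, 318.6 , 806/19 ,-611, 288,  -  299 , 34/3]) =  [  -  857,-611, - 587, - 487,-299, - 211, - 8/3,34/3, 806/19,212,288,  306,  318.6, 334.86,541,  595,613, 692]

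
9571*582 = 5570322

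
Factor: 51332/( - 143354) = - 2^1*41^1*229^( - 1 ) =- 82/229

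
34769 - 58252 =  - 23483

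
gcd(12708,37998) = 18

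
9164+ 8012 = 17176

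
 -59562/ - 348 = 171+9/58= 171.16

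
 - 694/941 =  - 1 + 247/941 = - 0.74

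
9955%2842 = 1429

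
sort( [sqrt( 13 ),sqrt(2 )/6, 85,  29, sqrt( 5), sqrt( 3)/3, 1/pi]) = [sqrt( 2)/6,1/pi , sqrt( 3 )/3,sqrt(5),sqrt( 13), 29,85 ] 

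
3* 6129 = 18387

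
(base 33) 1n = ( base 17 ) 35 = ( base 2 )111000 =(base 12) 48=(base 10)56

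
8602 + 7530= 16132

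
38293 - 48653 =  - 10360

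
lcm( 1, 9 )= 9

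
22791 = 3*7597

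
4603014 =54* 85241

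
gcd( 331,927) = 1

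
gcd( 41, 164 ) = 41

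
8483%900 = 383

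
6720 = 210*32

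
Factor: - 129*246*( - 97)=2^1*3^2*41^1*43^1*97^1  =  3078198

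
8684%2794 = 302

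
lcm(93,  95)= 8835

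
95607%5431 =3280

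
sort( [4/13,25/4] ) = [4/13,25/4 ] 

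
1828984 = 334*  5476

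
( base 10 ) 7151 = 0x1BEF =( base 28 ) 93b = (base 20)hhb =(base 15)21BB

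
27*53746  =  1451142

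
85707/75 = 1142  +  19/25= 1142.76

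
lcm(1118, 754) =32422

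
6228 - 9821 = - 3593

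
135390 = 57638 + 77752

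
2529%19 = 2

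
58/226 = 29/113   =  0.26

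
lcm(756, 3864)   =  34776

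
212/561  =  212/561= 0.38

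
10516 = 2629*4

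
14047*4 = 56188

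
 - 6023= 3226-9249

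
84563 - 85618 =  - 1055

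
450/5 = 90 = 90.00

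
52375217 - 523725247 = -471350030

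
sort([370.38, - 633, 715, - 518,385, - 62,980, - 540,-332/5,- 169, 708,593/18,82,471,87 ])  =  [-633, - 540, - 518, - 169  , - 332/5, - 62,593/18, 82,87,370.38 , 385,471,708,  715, 980] 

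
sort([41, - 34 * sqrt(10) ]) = [ - 34*sqrt( 10),41]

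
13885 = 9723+4162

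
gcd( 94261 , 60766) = 1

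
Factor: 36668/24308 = 89/59  =  59^( - 1 )* 89^1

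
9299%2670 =1289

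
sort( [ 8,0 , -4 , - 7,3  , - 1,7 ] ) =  [  -  7,-4, - 1,0, 3, 7 , 8] 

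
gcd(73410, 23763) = 3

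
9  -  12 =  - 3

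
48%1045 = 48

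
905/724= 5/4= 1.25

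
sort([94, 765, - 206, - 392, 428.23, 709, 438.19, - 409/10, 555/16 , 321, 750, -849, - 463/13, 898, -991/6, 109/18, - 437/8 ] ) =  [ - 849,-392,-206 ,  -  991/6,- 437/8, -409/10, - 463/13,109/18,555/16 , 94, 321,428.23, 438.19, 709, 750, 765, 898]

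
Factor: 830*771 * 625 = 2^1*3^1*5^5*83^1*257^1=399956250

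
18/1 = 18 = 18.00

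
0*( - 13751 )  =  0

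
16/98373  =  16/98373=0.00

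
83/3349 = 83/3349  =  0.02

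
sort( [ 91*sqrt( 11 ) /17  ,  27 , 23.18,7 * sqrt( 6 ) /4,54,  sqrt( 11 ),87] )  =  [ sqrt( 11), 7*sqrt(6 ) /4,91 *sqrt ( 11 )/17, 23.18,  27,54, 87 ]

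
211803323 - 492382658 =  - 280579335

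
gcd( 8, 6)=2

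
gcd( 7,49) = 7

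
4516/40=112 + 9/10= 112.90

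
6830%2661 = 1508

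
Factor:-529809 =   -  3^1* 7^1*25229^1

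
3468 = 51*68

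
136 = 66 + 70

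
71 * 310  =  22010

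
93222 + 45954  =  139176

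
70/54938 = 35/27469 = 0.00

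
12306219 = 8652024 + 3654195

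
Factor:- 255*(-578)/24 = 24565/4=2^( - 2 )*5^1 * 17^3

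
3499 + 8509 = 12008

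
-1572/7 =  - 225 +3/7 = - 224.57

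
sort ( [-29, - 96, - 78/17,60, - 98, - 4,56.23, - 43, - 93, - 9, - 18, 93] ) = [-98, - 96, - 93, - 43 , - 29,  -  18,-9, - 78/17,  -  4,56.23,  60, 93] 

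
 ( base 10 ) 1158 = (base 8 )2206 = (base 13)6b1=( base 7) 3243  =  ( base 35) X3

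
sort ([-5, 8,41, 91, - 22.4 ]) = [ - 22.4, - 5, 8, 41,91]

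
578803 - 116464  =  462339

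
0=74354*0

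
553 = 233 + 320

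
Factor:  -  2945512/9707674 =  - 1472756/4853837= - 2^2*368189^1*4853837^ ( - 1)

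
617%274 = 69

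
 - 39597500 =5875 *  (- 6740 )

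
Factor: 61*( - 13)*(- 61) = 13^1*61^2= 48373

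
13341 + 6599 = 19940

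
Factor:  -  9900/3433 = -2^2*3^2 * 5^2*11^1 * 3433^( - 1) 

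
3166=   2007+1159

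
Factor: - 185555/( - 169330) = 629/574  =  2^ ( - 1)*7^( - 1)*17^1*37^1 * 41^( - 1) 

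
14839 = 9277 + 5562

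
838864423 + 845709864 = 1684574287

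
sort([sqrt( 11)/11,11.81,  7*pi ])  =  [sqrt( 11 ) /11, 11.81,  7*pi]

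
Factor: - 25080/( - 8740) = 66/23= 2^1*3^1*11^1 *23^ ( - 1) 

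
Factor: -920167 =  - 920167^1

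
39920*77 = 3073840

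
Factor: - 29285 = -5^1*5857^1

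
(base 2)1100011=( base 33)30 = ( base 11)90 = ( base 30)39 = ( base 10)99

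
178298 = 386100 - 207802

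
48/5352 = 2/223 = 0.01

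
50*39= 1950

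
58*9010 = 522580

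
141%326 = 141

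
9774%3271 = 3232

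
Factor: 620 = 2^2*5^1 * 31^1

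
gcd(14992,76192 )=16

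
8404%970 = 644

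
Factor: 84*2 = 168 = 2^3*3^1*7^1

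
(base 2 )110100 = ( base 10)52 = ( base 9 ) 57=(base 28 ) 1o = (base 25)22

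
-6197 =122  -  6319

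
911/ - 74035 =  - 911/74035 = -0.01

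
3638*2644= 9618872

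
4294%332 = 310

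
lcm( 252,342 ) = 4788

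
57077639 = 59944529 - 2866890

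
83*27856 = 2312048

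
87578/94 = 43789/47=931.68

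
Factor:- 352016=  - 2^4*7^2*449^1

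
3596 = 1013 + 2583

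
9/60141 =3/20047 = 0.00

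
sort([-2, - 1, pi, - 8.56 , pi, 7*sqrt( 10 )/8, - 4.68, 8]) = [ - 8.56, - 4.68, - 2, - 1, 7*sqrt(10)/8, pi,pi,8] 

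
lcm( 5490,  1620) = 98820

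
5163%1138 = 611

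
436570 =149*2930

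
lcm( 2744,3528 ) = 24696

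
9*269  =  2421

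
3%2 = 1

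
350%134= 82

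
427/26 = 16+11/26 = 16.42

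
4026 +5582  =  9608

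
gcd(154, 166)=2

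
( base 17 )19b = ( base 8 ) 705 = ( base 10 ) 453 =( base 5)3303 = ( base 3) 121210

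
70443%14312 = 13195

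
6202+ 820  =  7022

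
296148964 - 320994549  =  - 24845585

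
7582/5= 7582/5=1516.40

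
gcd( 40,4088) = 8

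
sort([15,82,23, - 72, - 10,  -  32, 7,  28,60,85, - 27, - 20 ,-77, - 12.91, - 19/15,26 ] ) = [-77,- 72, - 32, - 27,  -  20,-12.91, - 10, - 19/15, 7, 15,23,26,28,60, 82,85 ]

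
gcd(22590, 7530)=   7530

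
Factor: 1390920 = 2^3*3^1*5^1*67^1*173^1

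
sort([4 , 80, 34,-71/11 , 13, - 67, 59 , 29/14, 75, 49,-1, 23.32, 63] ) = [ - 67  ,-71/11, - 1 , 29/14,4, 13, 23.32, 34, 49 , 59, 63 , 75, 80 ]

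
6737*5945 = 40051465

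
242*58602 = 14181684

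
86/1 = 86 = 86.00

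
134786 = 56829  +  77957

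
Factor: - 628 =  - 2^2*157^1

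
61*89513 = 5460293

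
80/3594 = 40/1797 = 0.02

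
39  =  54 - 15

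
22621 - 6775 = 15846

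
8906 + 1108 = 10014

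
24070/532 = 45 + 65/266 = 45.24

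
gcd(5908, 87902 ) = 2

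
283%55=8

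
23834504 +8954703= 32789207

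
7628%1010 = 558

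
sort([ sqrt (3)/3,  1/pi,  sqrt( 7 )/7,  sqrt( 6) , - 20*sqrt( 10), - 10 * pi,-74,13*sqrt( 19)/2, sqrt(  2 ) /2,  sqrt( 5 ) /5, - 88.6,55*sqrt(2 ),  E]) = [-88.6, - 74, - 20*sqrt( 10), - 10*pi, 1/pi , sqrt ( 7 ) /7, sqrt( 5 ) /5,  sqrt ( 3 ) /3,  sqrt( 2)/2,  sqrt( 6), E, 13*sqrt( 19)/2, 55 * sqrt ( 2)]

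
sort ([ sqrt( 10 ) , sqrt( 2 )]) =[sqrt (2) , sqrt(10 )]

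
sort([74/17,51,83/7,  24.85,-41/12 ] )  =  [ - 41/12,74/17, 83/7,24.85,51] 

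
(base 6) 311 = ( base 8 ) 163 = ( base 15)7a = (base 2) 1110011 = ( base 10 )115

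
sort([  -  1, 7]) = [  -  1, 7]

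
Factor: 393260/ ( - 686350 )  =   - 2^1 * 5^( -1 )*37^( - 1 )*53^1 = - 106/185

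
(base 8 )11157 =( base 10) 4719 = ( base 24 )84f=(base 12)2893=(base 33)4b0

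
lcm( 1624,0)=0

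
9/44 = 9/44=0.20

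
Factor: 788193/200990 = 2^( - 1 )*3^2*  5^( - 1)* 7^1 *101^ (-1)*199^( - 1 )*12511^1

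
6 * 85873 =515238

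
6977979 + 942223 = 7920202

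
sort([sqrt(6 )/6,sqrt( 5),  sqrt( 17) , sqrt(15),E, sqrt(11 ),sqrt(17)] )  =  [ sqrt( 6 )/6,sqrt( 5 ), E,sqrt( 11), sqrt ( 15),sqrt (17), sqrt( 17) ]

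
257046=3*85682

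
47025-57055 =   -  10030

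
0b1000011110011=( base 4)1003303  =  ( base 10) 4339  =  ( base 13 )1C8A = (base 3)12221201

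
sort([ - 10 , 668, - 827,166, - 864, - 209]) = [ - 864, - 827, - 209, - 10,166,  668 ] 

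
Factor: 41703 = 3^1*13901^1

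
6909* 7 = 48363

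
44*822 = 36168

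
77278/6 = 38639/3 = 12879.67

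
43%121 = 43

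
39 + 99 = 138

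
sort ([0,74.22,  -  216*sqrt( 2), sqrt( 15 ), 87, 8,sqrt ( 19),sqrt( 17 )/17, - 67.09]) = [ - 216*sqrt( 2), - 67.09, 0,  sqrt( 17)/17,sqrt ( 15 ), sqrt( 19), 8, 74.22, 87 ] 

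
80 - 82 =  - 2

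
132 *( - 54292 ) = -7166544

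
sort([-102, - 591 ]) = [ - 591, - 102 ] 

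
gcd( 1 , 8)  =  1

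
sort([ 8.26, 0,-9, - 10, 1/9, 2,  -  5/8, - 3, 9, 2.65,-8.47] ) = [ - 10, - 9, - 8.47, - 3, - 5/8, 0 , 1/9, 2, 2.65, 8.26, 9 ] 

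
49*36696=1798104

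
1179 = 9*131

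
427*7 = 2989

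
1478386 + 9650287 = 11128673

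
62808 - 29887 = 32921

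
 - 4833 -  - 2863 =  - 1970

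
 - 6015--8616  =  2601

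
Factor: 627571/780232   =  2^( - 3)*7^1 * 17^ ( - 1)*5737^(  -  1)*89653^1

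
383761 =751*511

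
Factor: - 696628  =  -2^2*174157^1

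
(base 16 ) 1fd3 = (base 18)172b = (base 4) 1333103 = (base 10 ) 8147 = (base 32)7uj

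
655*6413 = 4200515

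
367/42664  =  367/42664= 0.01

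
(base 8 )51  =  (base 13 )32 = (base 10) 41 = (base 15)2b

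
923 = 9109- 8186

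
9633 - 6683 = 2950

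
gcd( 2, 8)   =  2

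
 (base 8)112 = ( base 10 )74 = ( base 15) 4e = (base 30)2e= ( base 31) 2c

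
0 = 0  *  46322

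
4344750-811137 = 3533613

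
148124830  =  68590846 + 79533984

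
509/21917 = 509/21917 =0.02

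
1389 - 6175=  - 4786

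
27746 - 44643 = -16897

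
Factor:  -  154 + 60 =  - 94 = - 2^1*47^1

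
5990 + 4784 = 10774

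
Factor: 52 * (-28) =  - 2^4*7^1*13^1 = - 1456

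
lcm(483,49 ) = 3381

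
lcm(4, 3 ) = 12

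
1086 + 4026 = 5112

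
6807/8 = 850 + 7/8 =850.88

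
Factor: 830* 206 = 170980= 2^2*5^1*83^1 * 103^1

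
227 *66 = 14982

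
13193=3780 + 9413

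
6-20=  -  14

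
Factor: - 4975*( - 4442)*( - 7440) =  - 164416188000 = - 2^5*3^1*5^3*31^1*199^1*2221^1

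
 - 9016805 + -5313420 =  - 14330225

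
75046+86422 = 161468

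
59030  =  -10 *( - 5903) 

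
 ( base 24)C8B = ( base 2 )1101111001011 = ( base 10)7115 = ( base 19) 10D9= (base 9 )10675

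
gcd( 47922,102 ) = 6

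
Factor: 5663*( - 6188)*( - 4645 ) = 2^2* 5^1*7^2*13^1*17^1*809^1*929^1 =162773081380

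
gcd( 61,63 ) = 1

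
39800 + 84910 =124710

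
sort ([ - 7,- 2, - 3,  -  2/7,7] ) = [  -  7,  -  3,  -  2,-2/7, 7 ]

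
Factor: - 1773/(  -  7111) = 3^2*13^(-1 )*197^1*547^( - 1)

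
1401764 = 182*7702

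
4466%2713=1753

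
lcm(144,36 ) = 144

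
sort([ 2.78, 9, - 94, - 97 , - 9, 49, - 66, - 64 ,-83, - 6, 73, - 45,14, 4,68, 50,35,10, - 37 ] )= [ - 97, - 94, - 83 , - 66, - 64, - 45, - 37, - 9, - 6, 2.78,4,9,10, 14, 35 , 49 , 50, 68,73]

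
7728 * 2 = 15456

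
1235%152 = 19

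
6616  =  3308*2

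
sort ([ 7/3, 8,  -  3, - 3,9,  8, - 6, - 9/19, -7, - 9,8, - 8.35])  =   [-9, - 8.35, - 7, - 6 ,  -  3, - 3, - 9/19,7/3,8,8,8,9]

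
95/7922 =95/7922 = 0.01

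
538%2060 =538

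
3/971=3/971=   0.00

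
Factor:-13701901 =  - 941^1*14561^1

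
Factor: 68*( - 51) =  - 3468 =- 2^2*3^1*17^2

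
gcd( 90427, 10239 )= 1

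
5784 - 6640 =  - 856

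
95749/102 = 938  +  73/102  =  938.72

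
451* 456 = 205656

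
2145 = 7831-5686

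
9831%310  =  221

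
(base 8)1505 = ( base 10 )837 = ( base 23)1d9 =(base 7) 2304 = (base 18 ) 2A9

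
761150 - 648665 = 112485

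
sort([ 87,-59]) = [-59,87 ] 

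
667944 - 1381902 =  - 713958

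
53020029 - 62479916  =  -9459887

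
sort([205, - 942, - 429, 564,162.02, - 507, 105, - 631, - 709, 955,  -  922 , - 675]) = [ - 942, - 922, - 709, - 675,-631, - 507, - 429, 105, 162.02, 205, 564,955 ] 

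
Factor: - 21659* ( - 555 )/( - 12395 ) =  - 3^1*11^2 * 67^( - 1) * 179^1 = - 64977/67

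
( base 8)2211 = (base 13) 6b4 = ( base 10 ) 1161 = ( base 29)1b1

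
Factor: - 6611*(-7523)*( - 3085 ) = - 5^1*11^1*601^1* 617^1 * 7523^1 =- 153431096005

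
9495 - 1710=7785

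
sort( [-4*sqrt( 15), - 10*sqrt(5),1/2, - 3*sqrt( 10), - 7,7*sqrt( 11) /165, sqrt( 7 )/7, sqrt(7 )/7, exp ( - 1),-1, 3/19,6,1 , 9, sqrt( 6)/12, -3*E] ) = [ - 10*sqrt(5), - 4 * sqrt( 15), - 3*sqrt(10) ,-3*E, - 7,  -  1,7 * sqrt( 11)/165, 3/19,  sqrt(6)/12,exp(  -  1), sqrt( 7)/7, sqrt( 7) /7, 1/2 , 1,6,9] 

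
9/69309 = 1/7701 = 0.00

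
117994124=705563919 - 587569795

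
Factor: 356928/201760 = 858/485 = 2^1*3^1*5^(  -  1 )*11^1*13^1*97^( - 1) 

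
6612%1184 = 692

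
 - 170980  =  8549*( - 20 ) 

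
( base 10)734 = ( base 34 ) LK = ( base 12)512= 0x2DE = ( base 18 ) 24E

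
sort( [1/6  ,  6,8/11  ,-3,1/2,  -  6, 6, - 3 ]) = [  -  6, - 3, - 3,1/6, 1/2,8/11, 6,6 ] 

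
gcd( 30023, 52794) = 7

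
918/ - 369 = - 3 + 21/41 =- 2.49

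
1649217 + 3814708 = 5463925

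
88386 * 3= 265158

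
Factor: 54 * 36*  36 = 2^5*3^7 = 69984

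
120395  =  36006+84389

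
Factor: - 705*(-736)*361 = 2^5 * 3^1 * 5^1*19^2 * 23^1*47^1 =187315680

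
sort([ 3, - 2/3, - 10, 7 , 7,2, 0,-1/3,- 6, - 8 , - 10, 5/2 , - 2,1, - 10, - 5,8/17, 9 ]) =[ - 10 , - 10,- 10, - 8 , - 6,- 5 ,- 2, - 2/3 , - 1/3 , 0 , 8/17,1, 2, 5/2 , 3, 7, 7,9 ] 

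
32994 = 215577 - 182583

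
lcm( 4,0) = 0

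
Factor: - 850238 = -2^1*17^2*1471^1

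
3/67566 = 1/22522 = 0.00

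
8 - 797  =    -  789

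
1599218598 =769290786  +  829927812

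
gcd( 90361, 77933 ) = 1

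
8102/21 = 8102/21 = 385.81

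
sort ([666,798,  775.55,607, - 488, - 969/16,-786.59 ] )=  [ - 786.59, - 488, - 969/16,607, 666,  775.55,798 ] 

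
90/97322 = 45/48661 = 0.00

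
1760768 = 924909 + 835859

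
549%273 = 3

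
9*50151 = 451359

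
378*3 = 1134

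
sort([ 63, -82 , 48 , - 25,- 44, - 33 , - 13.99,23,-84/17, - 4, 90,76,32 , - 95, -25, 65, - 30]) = [ - 95, - 82, - 44, - 33, - 30, - 25, - 25, - 13.99,  -  84/17,-4,23, 32, 48 , 63 , 65, 76,90]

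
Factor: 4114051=17^1*19^1* 47^1*271^1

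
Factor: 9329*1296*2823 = 34131154032 =2^4*3^5*19^1*491^1*941^1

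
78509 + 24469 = 102978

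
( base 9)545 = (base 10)446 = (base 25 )hl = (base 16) 1be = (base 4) 12332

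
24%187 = 24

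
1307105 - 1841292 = -534187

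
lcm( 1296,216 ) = 1296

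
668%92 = 24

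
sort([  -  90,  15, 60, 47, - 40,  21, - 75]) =[ - 90, - 75,-40 , 15,21,47 , 60 ]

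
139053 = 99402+39651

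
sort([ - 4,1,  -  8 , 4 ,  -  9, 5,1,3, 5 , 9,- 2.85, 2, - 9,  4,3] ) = [ - 9, - 9, - 8,-4,-2.85, 1,1,2,3, 3,4,  4,  5,5 , 9]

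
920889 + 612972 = 1533861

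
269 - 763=-494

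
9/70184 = 9/70184 = 0.00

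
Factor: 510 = 2^1*3^1*5^1*17^1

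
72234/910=36117/455 =79.38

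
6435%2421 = 1593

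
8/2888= 1/361 = 0.00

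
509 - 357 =152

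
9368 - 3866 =5502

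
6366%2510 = 1346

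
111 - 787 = - 676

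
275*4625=1271875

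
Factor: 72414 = 2^1*3^5 * 149^1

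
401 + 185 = 586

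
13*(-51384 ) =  - 667992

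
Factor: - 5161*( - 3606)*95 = 2^1*3^1*5^1*13^1  *19^1*397^1*601^1 = 1768003770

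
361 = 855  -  494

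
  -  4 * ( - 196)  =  784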